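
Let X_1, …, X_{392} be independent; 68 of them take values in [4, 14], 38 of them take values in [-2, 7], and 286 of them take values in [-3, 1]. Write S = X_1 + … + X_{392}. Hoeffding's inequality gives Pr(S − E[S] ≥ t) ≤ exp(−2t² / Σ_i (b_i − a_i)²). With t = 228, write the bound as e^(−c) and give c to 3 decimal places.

Σ(b_i − a_i)² = 68·10² + 38·9² + 286·4² = 14454.
c = 2t² / 14454 = 2·228² / 14454 = 7.1930.

7.193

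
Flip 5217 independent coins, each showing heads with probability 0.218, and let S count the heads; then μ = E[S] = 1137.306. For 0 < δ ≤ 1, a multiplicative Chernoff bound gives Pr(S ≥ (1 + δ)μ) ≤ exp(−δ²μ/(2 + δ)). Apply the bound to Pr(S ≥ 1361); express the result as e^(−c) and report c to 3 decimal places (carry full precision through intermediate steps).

20.029

Write 1361 = (1 + δ)μ, so δ = 1361/1137.306 − 1 = 0.1966876…
Then the exponent is δ²μ/(2 + δ) = (1361 − μ)² / (μ·(2 + δ)) = 20.029174.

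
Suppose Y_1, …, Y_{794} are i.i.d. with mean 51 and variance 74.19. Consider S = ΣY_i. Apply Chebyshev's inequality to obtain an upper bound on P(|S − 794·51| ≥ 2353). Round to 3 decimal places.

Var(S) = n·Var(Y_i) = 794·74.19 = 58906.86.
Chebyshev: P(|S − 794·51| ≥ 2353) ≤ Var(S)/2353² = 58906.86/5536609 = 0.0106.

0.011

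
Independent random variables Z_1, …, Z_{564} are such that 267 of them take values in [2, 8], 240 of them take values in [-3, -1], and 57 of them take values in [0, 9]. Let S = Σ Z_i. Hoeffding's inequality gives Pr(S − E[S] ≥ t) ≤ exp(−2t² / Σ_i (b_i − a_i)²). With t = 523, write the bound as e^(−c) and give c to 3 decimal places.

36.017

Σ(b_i − a_i)² = 267·6² + 240·2² + 57·9² = 15189.
c = 2t² / 15189 = 2·523² / 15189 = 36.0167.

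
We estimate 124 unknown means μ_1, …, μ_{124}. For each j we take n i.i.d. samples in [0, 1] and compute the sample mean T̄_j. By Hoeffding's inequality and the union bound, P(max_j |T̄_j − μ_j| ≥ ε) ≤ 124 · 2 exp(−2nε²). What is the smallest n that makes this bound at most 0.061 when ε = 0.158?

Need 2·124·exp(−2nε²) ≤ 0.061, i.e. exp(−2nε²) ≤ 0.061/248.
So 2nε² ≥ ln(248/0.061) = 8.310310.
Hence n ≥ 8.310310/(2·0.158²) = 166.446.
The smallest integer n is 167.

167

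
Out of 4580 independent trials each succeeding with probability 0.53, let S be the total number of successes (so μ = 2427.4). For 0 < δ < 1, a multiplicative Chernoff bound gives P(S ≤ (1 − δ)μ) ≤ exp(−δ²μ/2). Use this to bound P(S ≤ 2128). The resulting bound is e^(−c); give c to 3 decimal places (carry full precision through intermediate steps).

Write 2128 = (1 − δ)μ, so δ = 1 − 2128/2427.4 = 0.1233418…
Then the exponent is δ²μ/2 = (μ − 2128)²/(2μ) = 18.464275.

18.464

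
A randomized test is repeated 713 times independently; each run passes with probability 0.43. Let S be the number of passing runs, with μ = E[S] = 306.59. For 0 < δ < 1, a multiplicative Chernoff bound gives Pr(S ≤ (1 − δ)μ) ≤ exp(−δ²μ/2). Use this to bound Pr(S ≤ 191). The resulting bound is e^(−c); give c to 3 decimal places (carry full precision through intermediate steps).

21.790

Write 191 = (1 − δ)μ, so δ = 1 − 191/306.59 = 0.3770182…
Then the exponent is δ²μ/2 = (μ − 191)²/(2μ) = 21.789765.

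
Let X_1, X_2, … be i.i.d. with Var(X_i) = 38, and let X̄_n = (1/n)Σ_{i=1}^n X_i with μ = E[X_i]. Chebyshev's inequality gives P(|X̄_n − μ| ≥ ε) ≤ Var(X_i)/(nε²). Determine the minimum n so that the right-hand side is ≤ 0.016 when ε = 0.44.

Require 38/(n·0.44²) ≤ 0.016, i.e. n ≥ 38/(0.016·0.44²) = 12267.562.
The smallest integer n is 12268.

12268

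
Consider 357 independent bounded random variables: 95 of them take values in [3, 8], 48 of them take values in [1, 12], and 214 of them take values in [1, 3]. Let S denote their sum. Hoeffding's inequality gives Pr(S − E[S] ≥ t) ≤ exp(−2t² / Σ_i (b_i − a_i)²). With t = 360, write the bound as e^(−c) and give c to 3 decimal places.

Σ(b_i − a_i)² = 95·5² + 48·11² + 214·2² = 9039.
c = 2t² / 9039 = 2·360² / 9039 = 28.6757.

28.676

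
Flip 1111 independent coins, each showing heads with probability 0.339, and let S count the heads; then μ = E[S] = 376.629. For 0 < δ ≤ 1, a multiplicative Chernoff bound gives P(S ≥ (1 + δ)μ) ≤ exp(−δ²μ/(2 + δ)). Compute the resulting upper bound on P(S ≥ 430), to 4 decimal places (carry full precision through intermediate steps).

Write 430 = (1 + δ)μ, so δ = 430/376.629 − 1 = 0.1417071…
Then the exponent is δ²μ/(2 + δ) = (430 − μ)² / (μ·(2 + δ)) = 3.531318.
Bound = exp(−3.531318) = 0.02927.

0.0293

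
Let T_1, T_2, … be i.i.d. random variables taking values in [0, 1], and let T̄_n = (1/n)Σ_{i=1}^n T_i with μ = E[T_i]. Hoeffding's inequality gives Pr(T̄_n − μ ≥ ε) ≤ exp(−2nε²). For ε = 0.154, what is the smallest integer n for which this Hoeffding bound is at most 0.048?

65

Require exp(−2nε²) ≤ 0.048, i.e. 2nε² ≥ ln(1/0.048) = 3.036554.
So n ≥ 3.036554 / (2·0.154²) = 64.019.
The smallest integer n is 65.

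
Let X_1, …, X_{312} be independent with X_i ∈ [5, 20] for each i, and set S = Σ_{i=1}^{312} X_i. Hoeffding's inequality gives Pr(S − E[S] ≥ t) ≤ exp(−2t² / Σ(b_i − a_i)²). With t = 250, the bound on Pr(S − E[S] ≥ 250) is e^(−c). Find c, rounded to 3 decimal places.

1.781

Σ(b_i − a_i)² = 312·(15)² = 70200.
c = 2t²/70200 = 2·250²/70200 = 1.7806.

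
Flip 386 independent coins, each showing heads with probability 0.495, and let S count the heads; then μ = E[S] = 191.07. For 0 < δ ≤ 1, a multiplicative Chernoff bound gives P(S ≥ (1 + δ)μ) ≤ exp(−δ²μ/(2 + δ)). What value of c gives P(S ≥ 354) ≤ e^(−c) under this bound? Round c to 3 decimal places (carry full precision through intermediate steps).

Write 354 = (1 + δ)μ, so δ = 354/191.07 − 1 = 0.8527241…
Then the exponent is δ²μ/(2 + δ) = (354 − μ)² / (μ·(2 + δ)) = 48.702341.

48.702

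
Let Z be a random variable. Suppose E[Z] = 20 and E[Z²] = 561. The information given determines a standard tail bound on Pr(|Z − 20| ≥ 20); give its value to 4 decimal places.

The first two moments determine the variance, so Chebyshev's inequality is the sharpest standard bound available.
Var(Z) = E[Z²] − (E[Z])² = 561 − 400 = 161.
Chebyshev's inequality: Pr(|Z − μ| ≥ t) ≤ Var(Z)/t² = 161/400 = 0.4025.

0.4025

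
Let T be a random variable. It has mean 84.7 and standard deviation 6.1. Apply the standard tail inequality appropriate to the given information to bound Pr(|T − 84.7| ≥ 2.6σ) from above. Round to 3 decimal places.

Mean and variance are known, so Chebyshev's inequality applies.
Chebyshev: Pr(|T − μ| ≥ t) ≤ Var(T)/t².
Var(T) = σ² = 6.1² = 37.21.
t = 2.6·6.1 = 15.86.
Bound = 37.21 / 251.5396 = 0.1479.

0.148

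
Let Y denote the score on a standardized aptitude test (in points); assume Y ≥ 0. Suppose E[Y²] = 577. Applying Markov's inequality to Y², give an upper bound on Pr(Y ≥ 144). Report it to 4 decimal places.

0.0278

Since Y ≥ 0, the event {Y ≥ 144} is the same as {Y² ≥ 20736}.
Markov's inequality applied to Y² gives Pr(Y² ≥ 20736) ≤ E[Y²]/20736 = 577/20736 = 0.0278.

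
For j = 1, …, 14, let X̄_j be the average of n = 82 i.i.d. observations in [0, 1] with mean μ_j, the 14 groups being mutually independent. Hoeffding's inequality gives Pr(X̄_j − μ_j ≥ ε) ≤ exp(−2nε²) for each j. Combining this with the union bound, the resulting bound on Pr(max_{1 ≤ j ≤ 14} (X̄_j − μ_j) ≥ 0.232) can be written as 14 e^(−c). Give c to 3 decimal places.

8.827

Union bound over the 14 events: Pr(max_{1 ≤ j ≤ 14} (X̄_j − μ_j) ≥ 0.232) ≤ 14·exp(−2nε²) = 14 exp(−2·82·0.232²).
So c = 2·82·0.232² = 8.8271.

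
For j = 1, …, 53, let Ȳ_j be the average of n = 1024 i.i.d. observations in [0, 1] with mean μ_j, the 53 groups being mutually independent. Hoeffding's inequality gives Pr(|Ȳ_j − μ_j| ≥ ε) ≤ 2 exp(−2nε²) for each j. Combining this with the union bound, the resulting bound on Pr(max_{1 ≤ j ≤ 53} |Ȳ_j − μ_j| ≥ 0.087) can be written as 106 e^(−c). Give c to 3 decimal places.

Union bound over the 53 events: Pr(max_{1 ≤ j ≤ 53} |Ȳ_j − μ_j| ≥ 0.087) ≤ 53·2·exp(−2nε²) = 106 exp(−2·1024·0.087²).
So c = 2·1024·0.087² = 15.5013.

15.501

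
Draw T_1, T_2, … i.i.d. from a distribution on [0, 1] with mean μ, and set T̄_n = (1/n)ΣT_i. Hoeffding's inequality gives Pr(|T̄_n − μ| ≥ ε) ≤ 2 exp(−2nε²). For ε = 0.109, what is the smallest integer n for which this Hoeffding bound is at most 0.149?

110

Require 2·exp(−2nε²) ≤ 0.149, i.e. 2nε² ≥ ln(2/0.149) = 2.596956.
So n ≥ 2.596956 / (2·0.109²) = 109.290.
The smallest integer n is 110.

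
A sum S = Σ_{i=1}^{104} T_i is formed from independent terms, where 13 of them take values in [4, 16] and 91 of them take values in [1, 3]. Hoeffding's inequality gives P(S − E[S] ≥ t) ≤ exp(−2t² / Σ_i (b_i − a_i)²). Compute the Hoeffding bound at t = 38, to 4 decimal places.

Σ(b_i − a_i)² = 13·12² + 91·2² = 2236.
Exponent = 2·38² / 2236 = 1.29159.
Bound = exp(−1.29159) = 0.27483.

0.2748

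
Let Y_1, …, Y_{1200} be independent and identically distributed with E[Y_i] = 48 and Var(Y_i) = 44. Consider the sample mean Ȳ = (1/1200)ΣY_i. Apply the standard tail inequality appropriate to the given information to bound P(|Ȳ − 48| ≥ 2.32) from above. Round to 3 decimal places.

0.007

With mean and variance of each term known, Chebyshev's inequality bounds the deviation of the sum (or sample mean).
Var(Ȳ) = Var(Y_i)/n = 44/1200 = 0.036667.
Chebyshev: P(|Ȳ − 48| ≥ 2.32) ≤ Var(Ȳ)/(2.32)² = 44/(1200·2.32²) = 0.0068.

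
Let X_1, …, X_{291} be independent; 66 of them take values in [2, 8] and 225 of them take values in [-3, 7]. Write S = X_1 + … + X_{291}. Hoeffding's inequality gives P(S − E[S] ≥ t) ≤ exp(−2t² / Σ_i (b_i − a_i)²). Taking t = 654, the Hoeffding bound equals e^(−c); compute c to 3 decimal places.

Σ(b_i − a_i)² = 66·6² + 225·10² = 24876.
c = 2t² / 24876 = 2·654² / 24876 = 34.3878.

34.388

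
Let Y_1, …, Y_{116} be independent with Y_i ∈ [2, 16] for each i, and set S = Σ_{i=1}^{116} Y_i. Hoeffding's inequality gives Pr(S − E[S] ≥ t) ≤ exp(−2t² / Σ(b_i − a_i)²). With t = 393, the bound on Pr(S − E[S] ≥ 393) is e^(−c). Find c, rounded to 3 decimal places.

13.586

Σ(b_i − a_i)² = 116·(14)² = 22736.
c = 2t²/22736 = 2·393²/22736 = 13.5863.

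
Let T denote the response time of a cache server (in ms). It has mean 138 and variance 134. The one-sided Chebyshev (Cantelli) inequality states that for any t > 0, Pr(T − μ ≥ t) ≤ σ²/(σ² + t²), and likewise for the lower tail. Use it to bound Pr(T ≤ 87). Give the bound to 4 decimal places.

Here σ² = 134 and t = 51, so σ² + t² = 2735.
Cantelli's bound: 134/2735 = 0.0490.

0.0490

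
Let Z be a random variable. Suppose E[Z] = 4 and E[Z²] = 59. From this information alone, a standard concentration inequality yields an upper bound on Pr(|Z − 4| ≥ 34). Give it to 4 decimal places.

The first two moments determine the variance, so Chebyshev's inequality is the sharpest standard bound available.
Var(Z) = E[Z²] − (E[Z])² = 59 − 16 = 43.
Chebyshev's inequality: Pr(|Z − μ| ≥ t) ≤ Var(Z)/t² = 43/1156 = 0.0372.

0.0372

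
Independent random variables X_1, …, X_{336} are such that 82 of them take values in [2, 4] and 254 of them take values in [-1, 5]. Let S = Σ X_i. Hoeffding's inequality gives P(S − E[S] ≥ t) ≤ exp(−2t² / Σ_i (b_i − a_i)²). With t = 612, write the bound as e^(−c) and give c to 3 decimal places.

79.084

Σ(b_i − a_i)² = 82·2² + 254·6² = 9472.
c = 2t² / 9472 = 2·612² / 9472 = 79.0845.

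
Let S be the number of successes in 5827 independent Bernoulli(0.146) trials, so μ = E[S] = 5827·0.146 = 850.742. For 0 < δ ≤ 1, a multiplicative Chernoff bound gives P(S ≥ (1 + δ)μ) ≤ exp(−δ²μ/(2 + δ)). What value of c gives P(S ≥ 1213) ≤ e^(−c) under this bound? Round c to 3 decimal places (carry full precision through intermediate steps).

63.589

Write 1213 = (1 + δ)μ, so δ = 1213/850.742 − 1 = 0.4258142…
Then the exponent is δ²μ/(2 + δ) = (1213 − μ)² / (μ·(2 + δ)) = 63.588791.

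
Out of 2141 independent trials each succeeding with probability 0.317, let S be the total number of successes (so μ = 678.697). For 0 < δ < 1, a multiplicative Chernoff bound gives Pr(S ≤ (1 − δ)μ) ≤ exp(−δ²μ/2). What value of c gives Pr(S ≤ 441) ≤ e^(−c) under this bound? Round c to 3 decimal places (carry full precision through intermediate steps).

41.624

Write 441 = (1 − δ)μ, so δ = 1 − 441/678.697 = 0.3502255…
Then the exponent is δ²μ/2 = (μ − 441)²/(2μ) = 41.623776.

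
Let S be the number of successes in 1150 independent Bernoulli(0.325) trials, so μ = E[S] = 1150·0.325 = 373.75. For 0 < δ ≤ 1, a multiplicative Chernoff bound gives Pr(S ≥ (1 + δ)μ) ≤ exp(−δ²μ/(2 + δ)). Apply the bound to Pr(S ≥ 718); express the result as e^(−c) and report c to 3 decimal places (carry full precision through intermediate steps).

Write 718 = (1 + δ)μ, so δ = 718/373.75 − 1 = 0.9210702…
Then the exponent is δ²μ/(2 + δ) = (718 − μ)² / (μ·(2 + δ)) = 108.548718.

108.549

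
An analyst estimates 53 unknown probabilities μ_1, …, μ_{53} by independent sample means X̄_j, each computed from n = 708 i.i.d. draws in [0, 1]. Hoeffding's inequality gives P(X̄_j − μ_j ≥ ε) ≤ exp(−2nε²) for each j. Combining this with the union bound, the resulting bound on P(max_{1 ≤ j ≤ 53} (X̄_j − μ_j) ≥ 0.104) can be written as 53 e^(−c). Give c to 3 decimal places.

Union bound over the 53 events: P(max_{1 ≤ j ≤ 53} (X̄_j − μ_j) ≥ 0.104) ≤ 53·exp(−2nε²) = 53 exp(−2·708·0.104²).
So c = 2·708·0.104² = 15.3155.

15.315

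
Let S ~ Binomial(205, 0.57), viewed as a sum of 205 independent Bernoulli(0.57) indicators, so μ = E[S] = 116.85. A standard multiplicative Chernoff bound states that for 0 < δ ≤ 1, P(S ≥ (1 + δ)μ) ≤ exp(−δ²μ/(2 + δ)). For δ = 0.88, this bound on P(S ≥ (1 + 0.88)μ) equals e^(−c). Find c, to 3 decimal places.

c = δ²μ/(2 + δ) = 0.88²·116.85/(2 + 0.88) = 31.4197.

31.420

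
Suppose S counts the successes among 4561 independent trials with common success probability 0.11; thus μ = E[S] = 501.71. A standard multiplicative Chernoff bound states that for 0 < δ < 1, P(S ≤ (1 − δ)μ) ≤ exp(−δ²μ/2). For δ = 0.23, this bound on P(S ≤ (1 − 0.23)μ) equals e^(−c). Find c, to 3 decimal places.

c = δ²μ/2 = 0.23²·501.71/2 = 13.2702.

13.270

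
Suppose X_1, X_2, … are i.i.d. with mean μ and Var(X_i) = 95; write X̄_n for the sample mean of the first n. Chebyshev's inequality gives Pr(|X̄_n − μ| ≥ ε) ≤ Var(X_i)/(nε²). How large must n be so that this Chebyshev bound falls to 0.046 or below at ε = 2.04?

497

Require 95/(n·2.04²) ≤ 0.046, i.e. n ≥ 95/(0.046·2.04²) = 496.256.
The smallest integer n is 497.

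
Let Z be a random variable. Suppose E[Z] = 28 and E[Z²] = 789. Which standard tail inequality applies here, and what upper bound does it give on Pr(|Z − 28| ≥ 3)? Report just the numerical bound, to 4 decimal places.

0.5556

The first two moments determine the variance, so Chebyshev's inequality is the sharpest standard bound available.
Var(Z) = E[Z²] − (E[Z])² = 789 − 784 = 5.
Chebyshev's inequality: Pr(|Z − μ| ≥ t) ≤ Var(Z)/t² = 5/9 = 0.5556.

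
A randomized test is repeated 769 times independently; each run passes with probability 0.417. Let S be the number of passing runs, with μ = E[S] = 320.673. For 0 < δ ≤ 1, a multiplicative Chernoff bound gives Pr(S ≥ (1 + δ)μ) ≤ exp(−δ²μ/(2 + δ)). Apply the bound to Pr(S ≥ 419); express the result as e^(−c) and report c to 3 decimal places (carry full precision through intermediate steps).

13.071

Write 419 = (1 + δ)μ, so δ = 419/320.673 − 1 = 0.306627…
Then the exponent is δ²μ/(2 + δ) = (419 − μ)² / (μ·(2 + δ)) = 13.070910.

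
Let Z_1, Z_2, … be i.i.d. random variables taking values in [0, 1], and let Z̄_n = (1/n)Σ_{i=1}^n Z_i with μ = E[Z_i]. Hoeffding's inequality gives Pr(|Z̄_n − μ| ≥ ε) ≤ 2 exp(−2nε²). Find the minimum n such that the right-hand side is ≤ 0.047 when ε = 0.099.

192

Require 2·exp(−2nε²) ≤ 0.047, i.e. 2nε² ≥ ln(2/0.047) = 3.750755.
So n ≥ 3.750755 / (2·0.099²) = 191.346.
The smallest integer n is 192.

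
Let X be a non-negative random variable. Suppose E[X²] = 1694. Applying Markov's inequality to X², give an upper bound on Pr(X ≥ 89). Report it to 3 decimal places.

0.214

Since X ≥ 0, the event {X ≥ 89} is the same as {X² ≥ 7921}.
Markov's inequality applied to X² gives Pr(X² ≥ 7921) ≤ E[X²]/7921 = 1694/7921 = 0.2139.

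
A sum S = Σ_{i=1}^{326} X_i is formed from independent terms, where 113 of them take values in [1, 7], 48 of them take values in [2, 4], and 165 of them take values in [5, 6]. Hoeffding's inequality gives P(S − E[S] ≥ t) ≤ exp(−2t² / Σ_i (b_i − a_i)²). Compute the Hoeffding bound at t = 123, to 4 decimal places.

0.0011

Σ(b_i − a_i)² = 113·6² + 48·2² + 165·1² = 4425.
Exponent = 2·123² / 4425 = 6.83797.
Bound = exp(−6.83797) = 0.00107.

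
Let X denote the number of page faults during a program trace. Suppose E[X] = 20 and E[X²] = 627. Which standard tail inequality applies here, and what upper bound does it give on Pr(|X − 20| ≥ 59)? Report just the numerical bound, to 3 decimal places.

The first two moments determine the variance, so Chebyshev's inequality is the sharpest standard bound available.
Var(X) = E[X²] − (E[X])² = 627 − 400 = 227.
Chebyshev's inequality: Pr(|X − μ| ≥ t) ≤ Var(X)/t² = 227/3481 = 0.0652.

0.065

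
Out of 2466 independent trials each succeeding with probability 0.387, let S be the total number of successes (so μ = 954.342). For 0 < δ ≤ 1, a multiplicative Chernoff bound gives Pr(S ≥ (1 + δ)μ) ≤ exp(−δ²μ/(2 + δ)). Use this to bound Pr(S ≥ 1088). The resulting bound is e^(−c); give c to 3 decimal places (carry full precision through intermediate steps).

Write 1088 = (1 + δ)μ, so δ = 1088/954.342 − 1 = 0.1400525…
Then the exponent is δ²μ/(2 + δ) = (1088 − μ)² / (μ·(2 + δ)) = 8.747047.

8.747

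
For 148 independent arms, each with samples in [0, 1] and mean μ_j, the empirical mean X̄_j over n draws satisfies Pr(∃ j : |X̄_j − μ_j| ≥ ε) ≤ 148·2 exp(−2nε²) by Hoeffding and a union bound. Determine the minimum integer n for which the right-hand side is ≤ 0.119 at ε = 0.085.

Need 2·148·exp(−2nε²) ≤ 0.119, i.e. exp(−2nε²) ≤ 0.119/296.
So 2nε² ≥ ln(296/0.119) = 7.818991.
Hence n ≥ 7.818991/(2·0.085²) = 541.107.
The smallest integer n is 542.

542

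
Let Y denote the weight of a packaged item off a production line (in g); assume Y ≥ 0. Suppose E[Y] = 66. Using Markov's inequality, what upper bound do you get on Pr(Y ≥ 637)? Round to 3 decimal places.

0.104

Markov's inequality: for a non-negative random variable, Pr(Y ≥ a) ≤ E[Y]/a.
Here E[Y] = 66 and a = 637, so the bound is 66/637 = 0.1036.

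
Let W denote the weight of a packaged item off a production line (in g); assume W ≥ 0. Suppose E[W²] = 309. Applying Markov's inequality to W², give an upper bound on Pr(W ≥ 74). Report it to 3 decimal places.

Since W ≥ 0, the event {W ≥ 74} is the same as {W² ≥ 5476}.
Markov's inequality applied to W² gives Pr(W² ≥ 5476) ≤ E[W²]/5476 = 309/5476 = 0.0564.

0.056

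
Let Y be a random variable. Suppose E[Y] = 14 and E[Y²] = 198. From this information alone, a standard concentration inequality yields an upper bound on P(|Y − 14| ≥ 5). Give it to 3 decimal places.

The first two moments determine the variance, so Chebyshev's inequality is the sharpest standard bound available.
Var(Y) = E[Y²] − (E[Y])² = 198 − 196 = 2.
Chebyshev's inequality: P(|Y − μ| ≥ t) ≤ Var(Y)/t² = 2/25 = 0.0800.

0.080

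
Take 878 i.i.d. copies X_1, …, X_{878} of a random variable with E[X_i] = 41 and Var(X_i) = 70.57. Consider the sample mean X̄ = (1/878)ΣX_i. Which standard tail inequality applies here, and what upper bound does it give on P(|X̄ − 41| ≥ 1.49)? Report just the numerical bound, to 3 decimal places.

0.036

With mean and variance of each term known, Chebyshev's inequality bounds the deviation of the sum (or sample mean).
Var(X̄) = Var(X_i)/n = 70.57/878 = 0.080376.
Chebyshev: P(|X̄ − 41| ≥ 1.49) ≤ Var(X̄)/(1.49)² = 70.57/(878·1.49²) = 0.0362.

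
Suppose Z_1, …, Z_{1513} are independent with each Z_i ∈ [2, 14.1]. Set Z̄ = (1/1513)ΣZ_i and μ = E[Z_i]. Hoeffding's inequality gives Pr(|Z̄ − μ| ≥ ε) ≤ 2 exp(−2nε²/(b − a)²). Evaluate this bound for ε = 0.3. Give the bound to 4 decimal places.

Exponent: 2nε²/(b − a)² = 2·1513·0.3² / 12.1² = 1.86012.
Bound = 2·exp(−1.86012) = 0.31131.

0.3113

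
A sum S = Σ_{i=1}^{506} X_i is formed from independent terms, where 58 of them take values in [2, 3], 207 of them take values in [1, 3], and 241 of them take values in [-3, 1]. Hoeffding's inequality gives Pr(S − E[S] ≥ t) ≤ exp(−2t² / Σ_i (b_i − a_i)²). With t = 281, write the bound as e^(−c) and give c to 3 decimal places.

Σ(b_i − a_i)² = 58·1² + 207·2² + 241·4² = 4742.
c = 2t² / 4742 = 2·281² / 4742 = 33.3028.

33.303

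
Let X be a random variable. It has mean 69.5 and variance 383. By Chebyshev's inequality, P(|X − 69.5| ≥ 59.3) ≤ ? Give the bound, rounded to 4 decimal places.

0.1089

Chebyshev: P(|X − μ| ≥ t) ≤ Var(X)/t².
Bound = 383 / 3516.49 = 0.1089.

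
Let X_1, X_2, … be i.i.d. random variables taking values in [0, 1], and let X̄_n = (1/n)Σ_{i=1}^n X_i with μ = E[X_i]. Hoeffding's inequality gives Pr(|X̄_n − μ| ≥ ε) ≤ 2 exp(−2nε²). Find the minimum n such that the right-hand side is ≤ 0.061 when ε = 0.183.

Require 2·exp(−2nε²) ≤ 0.061, i.e. 2nε² ≥ ln(2/0.061) = 3.490029.
So n ≥ 3.490029 / (2·0.183²) = 52.107.
The smallest integer n is 53.

53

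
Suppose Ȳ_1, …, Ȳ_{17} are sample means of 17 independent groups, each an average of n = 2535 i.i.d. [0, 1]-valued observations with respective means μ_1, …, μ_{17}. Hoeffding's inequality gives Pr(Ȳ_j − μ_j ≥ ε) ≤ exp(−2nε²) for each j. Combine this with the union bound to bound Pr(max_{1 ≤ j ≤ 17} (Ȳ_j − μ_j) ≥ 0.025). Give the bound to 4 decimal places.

Per-experiment Hoeffding bound: exp(−2·2535·0.025²) = exp(−3.16875) = 0.042056.
Union bound over 17 events: 17·0.042056 = 0.71495.

0.7150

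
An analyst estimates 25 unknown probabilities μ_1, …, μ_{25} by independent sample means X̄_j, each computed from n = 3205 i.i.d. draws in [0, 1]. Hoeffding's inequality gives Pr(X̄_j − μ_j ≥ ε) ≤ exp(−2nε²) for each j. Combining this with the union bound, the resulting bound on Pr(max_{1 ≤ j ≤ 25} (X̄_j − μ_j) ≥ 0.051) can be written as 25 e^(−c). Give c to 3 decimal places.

Union bound over the 25 events: Pr(max_{1 ≤ j ≤ 25} (X̄_j − μ_j) ≥ 0.051) ≤ 25·exp(−2nε²) = 25 exp(−2·3205·0.051²).
So c = 2·3205·0.051² = 16.6724.

16.672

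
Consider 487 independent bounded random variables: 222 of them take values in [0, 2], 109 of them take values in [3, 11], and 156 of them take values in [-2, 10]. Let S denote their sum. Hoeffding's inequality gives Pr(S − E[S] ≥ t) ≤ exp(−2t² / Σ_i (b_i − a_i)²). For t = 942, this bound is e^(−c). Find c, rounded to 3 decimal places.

Σ(b_i − a_i)² = 222·2² + 109·8² + 156·12² = 30328.
c = 2t² / 30328 = 2·942² / 30328 = 58.5178.

58.518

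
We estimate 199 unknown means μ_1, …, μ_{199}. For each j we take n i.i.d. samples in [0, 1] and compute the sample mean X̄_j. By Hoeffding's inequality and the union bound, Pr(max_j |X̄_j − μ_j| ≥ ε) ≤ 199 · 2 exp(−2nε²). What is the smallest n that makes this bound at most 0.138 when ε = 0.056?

1271

Need 2·199·exp(−2nε²) ≤ 0.138, i.e. exp(−2nε²) ≤ 0.138/398.
So 2nε² ≥ ln(398/0.138) = 7.966954.
Hence n ≥ 7.966954/(2·0.056²) = 1270.241.
The smallest integer n is 1271.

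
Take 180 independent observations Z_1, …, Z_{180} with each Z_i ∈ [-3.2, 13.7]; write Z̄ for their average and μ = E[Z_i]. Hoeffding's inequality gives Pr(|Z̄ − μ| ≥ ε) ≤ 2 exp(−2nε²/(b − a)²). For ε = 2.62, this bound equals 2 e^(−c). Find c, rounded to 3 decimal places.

c = 2nε²/(b − a)² = 2·180·2.62² / 16.9² = 8.6523.

8.652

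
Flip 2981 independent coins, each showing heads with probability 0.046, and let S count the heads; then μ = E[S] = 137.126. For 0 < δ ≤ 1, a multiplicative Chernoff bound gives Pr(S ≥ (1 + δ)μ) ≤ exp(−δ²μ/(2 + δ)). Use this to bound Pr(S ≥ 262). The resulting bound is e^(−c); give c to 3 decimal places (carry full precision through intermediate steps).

39.069

Write 262 = (1 + δ)μ, so δ = 262/137.126 − 1 = 0.9106515…
Then the exponent is δ²μ/(2 + δ) = (262 − μ)² / (μ·(2 + δ)) = 39.069156.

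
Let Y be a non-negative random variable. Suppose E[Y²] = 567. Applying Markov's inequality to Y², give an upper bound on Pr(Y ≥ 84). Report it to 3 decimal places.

0.080

Since Y ≥ 0, the event {Y ≥ 84} is the same as {Y² ≥ 7056}.
Markov's inequality applied to Y² gives Pr(Y² ≥ 7056) ≤ E[Y²]/7056 = 567/7056 = 0.0804.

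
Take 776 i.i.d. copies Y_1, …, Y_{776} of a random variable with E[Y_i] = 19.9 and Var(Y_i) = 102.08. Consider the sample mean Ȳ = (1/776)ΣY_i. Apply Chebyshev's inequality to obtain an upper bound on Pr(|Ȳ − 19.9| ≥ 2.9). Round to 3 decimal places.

Var(Ȳ) = Var(Y_i)/n = 102.08/776 = 0.13155.
Chebyshev: Pr(|Ȳ − 19.9| ≥ 2.9) ≤ Var(Ȳ)/(2.9)² = 102.08/(776·2.9²) = 0.0156.

0.016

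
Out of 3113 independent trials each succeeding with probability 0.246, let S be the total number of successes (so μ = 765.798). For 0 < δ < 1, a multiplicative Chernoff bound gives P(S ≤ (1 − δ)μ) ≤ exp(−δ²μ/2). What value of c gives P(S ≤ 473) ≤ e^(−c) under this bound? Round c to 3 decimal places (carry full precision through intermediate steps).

55.975

Write 473 = (1 − δ)μ, so δ = 1 − 473/765.798 = 0.3823436…
Then the exponent is δ²μ/2 = (μ − 473)²/(2μ) = 55.974728.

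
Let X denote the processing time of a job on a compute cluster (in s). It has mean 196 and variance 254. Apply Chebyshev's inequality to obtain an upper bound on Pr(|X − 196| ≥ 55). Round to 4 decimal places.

Chebyshev: Pr(|X − μ| ≥ t) ≤ Var(X)/t².
Bound = 254 / 3025 = 0.0840.

0.0840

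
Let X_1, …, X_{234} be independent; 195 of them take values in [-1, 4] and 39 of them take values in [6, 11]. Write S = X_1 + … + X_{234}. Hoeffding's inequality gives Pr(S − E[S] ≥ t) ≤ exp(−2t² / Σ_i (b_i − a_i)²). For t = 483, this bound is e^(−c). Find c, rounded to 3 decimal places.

79.757

Σ(b_i − a_i)² = 195·5² + 39·5² = 5850.
c = 2t² / 5850 = 2·483² / 5850 = 79.7569.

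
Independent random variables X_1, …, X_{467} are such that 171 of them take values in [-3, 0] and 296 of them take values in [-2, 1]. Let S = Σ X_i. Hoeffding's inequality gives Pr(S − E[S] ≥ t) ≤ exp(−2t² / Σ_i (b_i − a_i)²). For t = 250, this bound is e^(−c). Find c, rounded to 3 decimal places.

Σ(b_i − a_i)² = 171·3² + 296·3² = 4203.
c = 2t² / 4203 = 2·250² / 4203 = 29.7407.

29.741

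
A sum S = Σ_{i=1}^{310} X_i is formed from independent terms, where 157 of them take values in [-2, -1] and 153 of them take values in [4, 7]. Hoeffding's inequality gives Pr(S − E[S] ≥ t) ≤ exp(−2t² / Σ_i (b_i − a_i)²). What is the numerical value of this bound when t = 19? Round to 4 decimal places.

0.6246

Σ(b_i − a_i)² = 157·1² + 153·3² = 1534.
Exponent = 2·19² / 1534 = 0.47066.
Bound = exp(−0.47066) = 0.62459.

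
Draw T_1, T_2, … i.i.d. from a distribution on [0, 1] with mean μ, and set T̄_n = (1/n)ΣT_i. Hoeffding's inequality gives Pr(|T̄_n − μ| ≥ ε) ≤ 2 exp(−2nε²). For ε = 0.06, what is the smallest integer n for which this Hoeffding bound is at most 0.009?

Require 2·exp(−2nε²) ≤ 0.009, i.e. 2nε² ≥ ln(2/0.009) = 5.403678.
So n ≥ 5.403678 / (2·0.06²) = 750.511.
The smallest integer n is 751.

751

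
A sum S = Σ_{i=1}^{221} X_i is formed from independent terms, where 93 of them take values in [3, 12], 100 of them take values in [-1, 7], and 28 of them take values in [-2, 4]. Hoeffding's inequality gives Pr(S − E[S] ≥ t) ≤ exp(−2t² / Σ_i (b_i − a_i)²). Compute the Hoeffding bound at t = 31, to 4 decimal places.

0.8793

Σ(b_i − a_i)² = 93·9² + 100·8² + 28·6² = 14941.
Exponent = 2·31² / 14941 = 0.12864.
Bound = exp(−0.12864) = 0.87929.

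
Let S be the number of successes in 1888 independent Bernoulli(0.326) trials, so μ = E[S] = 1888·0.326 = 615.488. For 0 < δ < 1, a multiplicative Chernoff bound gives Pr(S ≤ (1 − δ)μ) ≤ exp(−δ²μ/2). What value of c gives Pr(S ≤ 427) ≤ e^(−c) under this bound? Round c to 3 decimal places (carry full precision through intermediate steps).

Write 427 = (1 − δ)μ, so δ = 1 − 427/615.488 = 0.3062416…
Then the exponent is δ²μ/2 = (μ − 427)²/(2μ) = 28.861429.

28.861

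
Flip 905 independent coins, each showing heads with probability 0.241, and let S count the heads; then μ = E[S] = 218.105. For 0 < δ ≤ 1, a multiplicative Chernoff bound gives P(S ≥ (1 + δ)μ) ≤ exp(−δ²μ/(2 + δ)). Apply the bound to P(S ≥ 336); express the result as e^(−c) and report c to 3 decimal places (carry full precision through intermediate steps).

Write 336 = (1 + δ)μ, so δ = 336/218.105 − 1 = 0.5405424…
Then the exponent is δ²μ/(2 + δ) = (336 − μ)² / (μ·(2 + δ)) = 25.084110.

25.084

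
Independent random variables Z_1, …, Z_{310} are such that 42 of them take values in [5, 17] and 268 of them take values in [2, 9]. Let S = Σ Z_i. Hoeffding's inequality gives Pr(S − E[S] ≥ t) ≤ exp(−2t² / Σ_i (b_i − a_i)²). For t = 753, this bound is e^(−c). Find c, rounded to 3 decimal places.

59.125

Σ(b_i − a_i)² = 42·12² + 268·7² = 19180.
c = 2t² / 19180 = 2·753² / 19180 = 59.1250.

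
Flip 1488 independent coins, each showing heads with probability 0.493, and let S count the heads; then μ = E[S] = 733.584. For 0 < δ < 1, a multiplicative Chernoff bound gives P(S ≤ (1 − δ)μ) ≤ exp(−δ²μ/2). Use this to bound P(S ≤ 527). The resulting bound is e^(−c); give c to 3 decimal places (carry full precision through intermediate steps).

29.088

Write 527 = (1 − δ)μ, so δ = 1 − 527/733.584 = 0.2816092…
Then the exponent is δ²μ/2 = (μ − 527)²/(2μ) = 29.087977.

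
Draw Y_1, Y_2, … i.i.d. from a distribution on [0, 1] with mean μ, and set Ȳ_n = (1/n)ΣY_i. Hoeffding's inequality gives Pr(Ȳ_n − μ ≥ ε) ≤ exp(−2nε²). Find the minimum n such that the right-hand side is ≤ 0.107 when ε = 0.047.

Require exp(−2nε²) ≤ 0.107, i.e. 2nε² ≥ ln(1/0.107) = 2.234926.
So n ≥ 2.234926 / (2·0.047²) = 505.868.
The smallest integer n is 506.

506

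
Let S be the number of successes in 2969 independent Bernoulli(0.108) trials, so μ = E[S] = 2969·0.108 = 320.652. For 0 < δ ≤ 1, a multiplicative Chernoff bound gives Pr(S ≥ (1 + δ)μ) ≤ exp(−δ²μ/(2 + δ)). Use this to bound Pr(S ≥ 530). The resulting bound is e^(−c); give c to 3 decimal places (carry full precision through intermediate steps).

51.521

Write 530 = (1 + δ)μ, so δ = 530/320.652 − 1 = 0.6528823…
Then the exponent is δ²μ/(2 + δ) = (530 − μ)² / (μ·(2 + δ)) = 51.521169.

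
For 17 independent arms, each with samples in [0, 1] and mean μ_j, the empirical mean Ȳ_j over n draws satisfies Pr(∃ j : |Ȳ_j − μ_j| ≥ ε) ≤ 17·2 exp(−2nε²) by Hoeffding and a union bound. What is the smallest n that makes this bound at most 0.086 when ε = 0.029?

Need 2·17·exp(−2nε²) ≤ 0.086, i.e. exp(−2nε²) ≤ 0.086/34.
So 2nε² ≥ ln(34/0.086) = 5.979769.
Hence n ≥ 5.979769/(2·0.029²) = 3555.154.
The smallest integer n is 3556.

3556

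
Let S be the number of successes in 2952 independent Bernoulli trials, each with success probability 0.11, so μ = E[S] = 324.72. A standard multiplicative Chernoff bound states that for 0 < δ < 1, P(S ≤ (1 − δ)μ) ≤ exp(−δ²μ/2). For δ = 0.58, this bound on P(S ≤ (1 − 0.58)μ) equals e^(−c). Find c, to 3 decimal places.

54.618

c = δ²μ/2 = 0.58²·324.72/2 = 54.6179.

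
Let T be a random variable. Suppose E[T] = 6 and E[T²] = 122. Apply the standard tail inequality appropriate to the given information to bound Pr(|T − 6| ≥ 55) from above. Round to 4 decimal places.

0.0284

The first two moments determine the variance, so Chebyshev's inequality is the sharpest standard bound available.
Var(T) = E[T²] − (E[T])² = 122 − 36 = 86.
Chebyshev's inequality: Pr(|T − μ| ≥ t) ≤ Var(T)/t² = 86/3025 = 0.0284.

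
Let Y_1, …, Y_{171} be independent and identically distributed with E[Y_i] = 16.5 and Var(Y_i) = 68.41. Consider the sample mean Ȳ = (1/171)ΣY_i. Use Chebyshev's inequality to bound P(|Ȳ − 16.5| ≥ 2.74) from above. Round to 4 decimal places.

0.0533

Var(Ȳ) = Var(Y_i)/n = 68.41/171 = 0.40006.
Chebyshev: P(|Ȳ − 16.5| ≥ 2.74) ≤ Var(Ȳ)/(2.74)² = 68.41/(171·2.74²) = 0.0533.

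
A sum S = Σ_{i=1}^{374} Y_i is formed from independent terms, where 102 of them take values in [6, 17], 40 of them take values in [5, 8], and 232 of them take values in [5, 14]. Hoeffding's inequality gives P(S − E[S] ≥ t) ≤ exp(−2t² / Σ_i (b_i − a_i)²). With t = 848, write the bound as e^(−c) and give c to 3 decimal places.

Σ(b_i − a_i)² = 102·11² + 40·3² + 232·9² = 31494.
c = 2t² / 31494 = 2·848² / 31494 = 45.6661.

45.666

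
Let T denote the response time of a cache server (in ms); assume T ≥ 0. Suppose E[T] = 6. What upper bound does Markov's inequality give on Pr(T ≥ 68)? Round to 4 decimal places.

Markov's inequality: for a non-negative random variable, Pr(T ≥ a) ≤ E[T]/a.
Here E[T] = 6 and a = 68, so the bound is 6/68 = 0.0882.

0.0882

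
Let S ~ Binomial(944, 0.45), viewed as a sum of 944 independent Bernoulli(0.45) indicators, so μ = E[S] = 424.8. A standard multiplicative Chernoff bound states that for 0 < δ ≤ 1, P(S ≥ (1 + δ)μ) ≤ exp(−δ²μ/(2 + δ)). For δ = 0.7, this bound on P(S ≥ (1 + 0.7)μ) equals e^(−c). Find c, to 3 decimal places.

77.093

c = δ²μ/(2 + δ) = 0.7²·424.8/(2 + 0.7) = 77.0933.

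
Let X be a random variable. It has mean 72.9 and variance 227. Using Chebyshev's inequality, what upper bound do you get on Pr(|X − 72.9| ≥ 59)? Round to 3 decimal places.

0.065

Chebyshev: Pr(|X − μ| ≥ t) ≤ Var(X)/t².
Bound = 227 / 3481 = 0.0652.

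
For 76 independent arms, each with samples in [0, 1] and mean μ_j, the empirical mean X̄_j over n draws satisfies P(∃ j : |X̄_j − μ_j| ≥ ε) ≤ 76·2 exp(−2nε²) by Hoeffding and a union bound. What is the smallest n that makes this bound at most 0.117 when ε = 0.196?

94

Need 2·76·exp(−2nε²) ≤ 0.117, i.e. exp(−2nε²) ≤ 0.117/152.
So 2nε² ≥ ln(152/0.117) = 7.169462.
Hence n ≥ 7.169462/(2·0.196²) = 93.313.
The smallest integer n is 94.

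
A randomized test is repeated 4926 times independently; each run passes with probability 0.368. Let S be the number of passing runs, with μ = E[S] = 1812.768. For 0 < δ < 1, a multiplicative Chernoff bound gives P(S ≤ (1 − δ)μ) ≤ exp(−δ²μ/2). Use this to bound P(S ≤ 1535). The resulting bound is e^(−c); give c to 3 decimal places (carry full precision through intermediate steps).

21.281

Write 1535 = (1 − δ)μ, so δ = 1 − 1535/1812.768 = 0.1532287…
Then the exponent is δ²μ/2 = (μ − 1535)²/(2μ) = 21.281008.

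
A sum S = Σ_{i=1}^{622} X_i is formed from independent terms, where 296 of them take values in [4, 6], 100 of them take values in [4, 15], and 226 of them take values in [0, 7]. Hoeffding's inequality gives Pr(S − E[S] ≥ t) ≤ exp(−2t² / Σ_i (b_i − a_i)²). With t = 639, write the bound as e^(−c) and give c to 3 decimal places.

33.527

Σ(b_i − a_i)² = 296·2² + 100·11² + 226·7² = 24358.
c = 2t² / 24358 = 2·639² / 24358 = 33.5266.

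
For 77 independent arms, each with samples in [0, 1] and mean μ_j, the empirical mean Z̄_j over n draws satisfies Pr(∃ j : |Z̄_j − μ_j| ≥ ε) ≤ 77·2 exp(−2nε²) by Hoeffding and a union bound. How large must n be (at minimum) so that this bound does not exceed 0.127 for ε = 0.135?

Need 2·77·exp(−2nε²) ≤ 0.127, i.e. exp(−2nε²) ≤ 0.127/154.
So 2nε² ≥ ln(154/0.127) = 7.100521.
Hence n ≥ 7.100521/(2·0.135²) = 194.802.
The smallest integer n is 195.

195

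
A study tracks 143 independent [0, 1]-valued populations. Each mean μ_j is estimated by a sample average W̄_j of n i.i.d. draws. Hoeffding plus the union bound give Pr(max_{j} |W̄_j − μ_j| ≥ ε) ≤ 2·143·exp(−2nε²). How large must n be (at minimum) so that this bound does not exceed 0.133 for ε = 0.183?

115

Need 2·143·exp(−2nε²) ≤ 0.133, i.e. exp(−2nε²) ≤ 0.133/286.
So 2nε² ≥ ln(286/0.133) = 7.673398.
Hence n ≥ 7.673398/(2·0.183²) = 114.566.
The smallest integer n is 115.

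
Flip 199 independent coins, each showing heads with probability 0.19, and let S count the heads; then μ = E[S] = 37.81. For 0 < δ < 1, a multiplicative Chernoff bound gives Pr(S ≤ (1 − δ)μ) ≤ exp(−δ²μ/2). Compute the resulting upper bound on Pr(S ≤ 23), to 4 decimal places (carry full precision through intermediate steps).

0.0550

Write 23 = (1 − δ)μ, so δ = 1 − 23/37.81 = 0.3916953…
Then the exponent is δ²μ/2 = (μ − 23)²/(2μ) = 2.900504.
Bound = exp(−2.900504) = 0.05500.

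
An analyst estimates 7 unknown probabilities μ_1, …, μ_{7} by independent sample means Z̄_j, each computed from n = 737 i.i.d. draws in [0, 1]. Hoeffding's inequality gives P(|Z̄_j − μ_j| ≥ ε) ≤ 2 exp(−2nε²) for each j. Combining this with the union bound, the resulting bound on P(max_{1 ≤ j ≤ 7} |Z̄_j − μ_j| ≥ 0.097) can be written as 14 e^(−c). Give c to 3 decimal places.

13.869

Union bound over the 7 events: P(max_{1 ≤ j ≤ 7} |Z̄_j − μ_j| ≥ 0.097) ≤ 7·2·exp(−2nε²) = 14 exp(−2·737·0.097²).
So c = 2·737·0.097² = 13.8689.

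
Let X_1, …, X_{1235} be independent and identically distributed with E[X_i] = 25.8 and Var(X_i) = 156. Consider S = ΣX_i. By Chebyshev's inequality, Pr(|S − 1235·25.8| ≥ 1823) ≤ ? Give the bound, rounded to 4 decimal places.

Var(S) = n·Var(X_i) = 1235·156 = 192660.
Chebyshev: Pr(|S − 1235·25.8| ≥ 1823) ≤ Var(S)/1823² = 192660/3323329 = 0.0580.

0.0580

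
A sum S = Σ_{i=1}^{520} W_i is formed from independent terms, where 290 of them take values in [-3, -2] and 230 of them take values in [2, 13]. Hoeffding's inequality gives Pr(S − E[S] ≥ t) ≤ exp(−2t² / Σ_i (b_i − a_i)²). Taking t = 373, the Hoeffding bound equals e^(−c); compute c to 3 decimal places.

Σ(b_i − a_i)² = 290·1² + 230·11² = 28120.
c = 2t² / 28120 = 2·373² / 28120 = 9.8954.

9.895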